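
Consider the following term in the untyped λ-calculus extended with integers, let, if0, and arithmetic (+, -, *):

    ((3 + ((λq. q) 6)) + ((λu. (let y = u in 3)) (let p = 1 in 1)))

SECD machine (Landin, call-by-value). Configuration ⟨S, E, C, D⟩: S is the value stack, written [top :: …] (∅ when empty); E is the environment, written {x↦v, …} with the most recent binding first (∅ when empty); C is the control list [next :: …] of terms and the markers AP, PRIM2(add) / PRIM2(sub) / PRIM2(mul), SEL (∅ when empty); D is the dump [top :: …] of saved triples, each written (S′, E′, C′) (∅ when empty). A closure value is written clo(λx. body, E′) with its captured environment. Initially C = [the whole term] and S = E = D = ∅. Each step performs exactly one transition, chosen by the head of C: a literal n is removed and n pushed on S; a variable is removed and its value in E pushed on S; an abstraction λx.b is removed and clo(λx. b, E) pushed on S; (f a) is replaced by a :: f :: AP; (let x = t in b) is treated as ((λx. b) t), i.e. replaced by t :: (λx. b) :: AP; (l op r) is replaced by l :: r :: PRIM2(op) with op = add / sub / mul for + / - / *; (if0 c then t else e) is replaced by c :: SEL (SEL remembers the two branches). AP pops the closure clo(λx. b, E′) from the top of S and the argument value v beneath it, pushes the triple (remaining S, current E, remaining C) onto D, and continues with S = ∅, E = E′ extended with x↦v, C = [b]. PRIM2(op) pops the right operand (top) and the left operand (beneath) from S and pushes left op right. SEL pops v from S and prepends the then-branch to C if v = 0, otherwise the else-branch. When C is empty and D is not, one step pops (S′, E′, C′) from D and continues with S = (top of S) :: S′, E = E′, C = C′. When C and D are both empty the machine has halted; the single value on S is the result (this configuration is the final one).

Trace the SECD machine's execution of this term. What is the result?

[0] [S=∅ | E=∅ | C=[((3 + ((λq. q) 6)) + ((λu. (let y = u in 3)) (let p = 1 in 1)))] | D=∅]
[1] [S=∅ | E=∅ | C=[(3 + ((λq. q) 6)) :: ((λu. (let y = u in 3)) (let p = 1 in 1)) :: PRIM2(add)] | D=∅]
[2] [S=∅ | E=∅ | C=[3 :: ((λq. q) 6) :: PRIM2(add) :: ((λu. (let y = u in 3)) (let p = 1 in 1)) :: PRIM2(add)] | D=∅]
[3] [S=[3] | E=∅ | C=[((λq. q) 6) :: PRIM2(add) :: ((λu. (let y = u in 3)) (let p = 1 in 1)) :: PRIM2(add)] | D=∅]
[4] [S=[3] | E=∅ | C=[6 :: (λq. q) :: AP :: PRIM2(add) :: ((λu. (let y = u in 3)) (let p = 1 in 1)) :: PRIM2(add)] | D=∅]
[5] [S=[6 :: 3] | E=∅ | C=[(λq. q) :: AP :: PRIM2(add) :: ((λu. (let y = u in 3)) (let p = 1 in 1)) :: PRIM2(add)] | D=∅]
[6] [S=[clo(λq. q, ∅) :: 6 :: 3] | E=∅ | C=[AP :: PRIM2(add) :: ((λu. (let y = u in 3)) (let p = 1 in 1)) :: PRIM2(add)] | D=∅]
[7] [S=∅ | E={q↦6} | C=[q] | D=[([3], ∅, [PRIM2(add) :: ((λu. (let y = u in 3)) (let p = 1 in 1)) :: PRIM2(add)])]]
[8] [S=[6] | E={q↦6} | C=∅ | D=[([3], ∅, [PRIM2(add) :: ((λu. (let y = u in 3)) (let p = 1 in 1)) :: PRIM2(add)])]]
[9] [S=[6 :: 3] | E=∅ | C=[PRIM2(add) :: ((λu. (let y = u in 3)) (let p = 1 in 1)) :: PRIM2(add)] | D=∅]
[10] [S=[9] | E=∅ | C=[((λu. (let y = u in 3)) (let p = 1 in 1)) :: PRIM2(add)] | D=∅]
[11] [S=[9] | E=∅ | C=[(let p = 1 in 1) :: (λu. (let y = u in 3)) :: AP :: PRIM2(add)] | D=∅]
[12] [S=[9] | E=∅ | C=[1 :: (λp. 1) :: AP :: (λu. (let y = u in 3)) :: AP :: PRIM2(add)] | D=∅]
[13] [S=[1 :: 9] | E=∅ | C=[(λp. 1) :: AP :: (λu. (let y = u in 3)) :: AP :: PRIM2(add)] | D=∅]
[14] [S=[clo(λp. 1, ∅) :: 1 :: 9] | E=∅ | C=[AP :: (λu. (let y = u in 3)) :: AP :: PRIM2(add)] | D=∅]
[15] [S=∅ | E={p↦1} | C=[1] | D=[([9], ∅, [(λu. (let y = u in 3)) :: AP :: PRIM2(add)])]]
[16] [S=[1] | E={p↦1} | C=∅ | D=[([9], ∅, [(λu. (let y = u in 3)) :: AP :: PRIM2(add)])]]
[17] [S=[1 :: 9] | E=∅ | C=[(λu. (let y = u in 3)) :: AP :: PRIM2(add)] | D=∅]
[18] [S=[clo(λu. (let y = u in 3), ∅) :: 1 :: 9] | E=∅ | C=[AP :: PRIM2(add)] | D=∅]
[19] [S=∅ | E={u↦1} | C=[(let y = u in 3)] | D=[([9], ∅, [PRIM2(add)])]]
[20] [S=∅ | E={u↦1} | C=[u :: (λy. 3) :: AP] | D=[([9], ∅, [PRIM2(add)])]]
[21] [S=[1] | E={u↦1} | C=[(λy. 3) :: AP] | D=[([9], ∅, [PRIM2(add)])]]
[22] [S=[clo(λy. 3, {u↦1}) :: 1] | E={u↦1} | C=[AP] | D=[([9], ∅, [PRIM2(add)])]]
[23] [S=∅ | E={y↦1, u↦1} | C=[3] | D=[(∅, {u↦1}, ∅) :: ([9], ∅, [PRIM2(add)])]]
[24] [S=[3] | E={y↦1, u↦1} | C=∅ | D=[(∅, {u↦1}, ∅) :: ([9], ∅, [PRIM2(add)])]]
[25] [S=[3] | E={u↦1} | C=∅ | D=[([9], ∅, [PRIM2(add)])]]
[26] [S=[3 :: 9] | E=∅ | C=[PRIM2(add)] | D=∅]
[27] [S=[12] | E=∅ | C=∅ | D=∅]
→ final value 12

Answer: 12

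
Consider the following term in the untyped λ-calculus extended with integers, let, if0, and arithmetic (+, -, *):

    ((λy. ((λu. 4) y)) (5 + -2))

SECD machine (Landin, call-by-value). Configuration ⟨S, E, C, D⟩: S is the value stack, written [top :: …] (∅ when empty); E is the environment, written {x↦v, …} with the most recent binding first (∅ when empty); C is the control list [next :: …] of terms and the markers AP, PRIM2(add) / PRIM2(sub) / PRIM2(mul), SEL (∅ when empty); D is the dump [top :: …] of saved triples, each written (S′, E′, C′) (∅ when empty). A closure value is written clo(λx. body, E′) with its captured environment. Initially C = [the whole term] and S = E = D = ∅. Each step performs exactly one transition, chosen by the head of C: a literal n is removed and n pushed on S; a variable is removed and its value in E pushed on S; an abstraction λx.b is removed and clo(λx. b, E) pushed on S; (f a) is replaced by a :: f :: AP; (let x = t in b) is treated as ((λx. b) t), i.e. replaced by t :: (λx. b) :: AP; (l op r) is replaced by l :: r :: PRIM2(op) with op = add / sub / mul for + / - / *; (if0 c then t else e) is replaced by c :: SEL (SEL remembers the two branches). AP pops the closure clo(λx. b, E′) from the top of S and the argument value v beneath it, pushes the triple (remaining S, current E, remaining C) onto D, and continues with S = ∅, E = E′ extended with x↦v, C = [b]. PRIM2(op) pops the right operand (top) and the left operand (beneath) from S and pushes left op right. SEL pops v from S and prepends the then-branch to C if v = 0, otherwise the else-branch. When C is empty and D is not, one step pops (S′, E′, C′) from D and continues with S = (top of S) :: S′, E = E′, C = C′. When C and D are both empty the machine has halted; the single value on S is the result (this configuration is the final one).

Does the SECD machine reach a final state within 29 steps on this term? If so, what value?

t=0: ⟨S=∅; E=∅; C=[((λy. ((λu. 4) y)) (5 + -2))]; D=∅⟩
t=1: ⟨S=∅; E=∅; C=[(5 + -2) :: (λy. ((λu. 4) y)) :: AP]; D=∅⟩
t=2: ⟨S=∅; E=∅; C=[5 :: -2 :: PRIM2(add) :: (λy. ((λu. 4) y)) :: AP]; D=∅⟩
t=3: ⟨S=[5]; E=∅; C=[-2 :: PRIM2(add) :: (λy. ((λu. 4) y)) :: AP]; D=∅⟩
t=4: ⟨S=[-2 :: 5]; E=∅; C=[PRIM2(add) :: (λy. ((λu. 4) y)) :: AP]; D=∅⟩
t=5: ⟨S=[3]; E=∅; C=[(λy. ((λu. 4) y)) :: AP]; D=∅⟩
t=6: ⟨S=[clo(λy. ((λu. 4) y), ∅) :: 3]; E=∅; C=[AP]; D=∅⟩
t=7: ⟨S=∅; E={y↦3}; C=[((λu. 4) y)]; D=[(∅, ∅, ∅)]⟩
t=8: ⟨S=∅; E={y↦3}; C=[y :: (λu. 4) :: AP]; D=[(∅, ∅, ∅)]⟩
t=9: ⟨S=[3]; E={y↦3}; C=[(λu. 4) :: AP]; D=[(∅, ∅, ∅)]⟩
t=10: ⟨S=[clo(λu. 4, {y↦3}) :: 3]; E={y↦3}; C=[AP]; D=[(∅, ∅, ∅)]⟩
t=11: ⟨S=∅; E={u↦3, y↦3}; C=[4]; D=[(∅, {y↦3}, ∅) :: (∅, ∅, ∅)]⟩
t=12: ⟨S=[4]; E={u↦3, y↦3}; C=∅; D=[(∅, {y↦3}, ∅) :: (∅, ∅, ∅)]⟩
t=13: ⟨S=[4]; E={y↦3}; C=∅; D=[(∅, ∅, ∅)]⟩
t=14: ⟨S=[4]; E=∅; C=∅; D=∅⟩
→ final value 4

Answer: 4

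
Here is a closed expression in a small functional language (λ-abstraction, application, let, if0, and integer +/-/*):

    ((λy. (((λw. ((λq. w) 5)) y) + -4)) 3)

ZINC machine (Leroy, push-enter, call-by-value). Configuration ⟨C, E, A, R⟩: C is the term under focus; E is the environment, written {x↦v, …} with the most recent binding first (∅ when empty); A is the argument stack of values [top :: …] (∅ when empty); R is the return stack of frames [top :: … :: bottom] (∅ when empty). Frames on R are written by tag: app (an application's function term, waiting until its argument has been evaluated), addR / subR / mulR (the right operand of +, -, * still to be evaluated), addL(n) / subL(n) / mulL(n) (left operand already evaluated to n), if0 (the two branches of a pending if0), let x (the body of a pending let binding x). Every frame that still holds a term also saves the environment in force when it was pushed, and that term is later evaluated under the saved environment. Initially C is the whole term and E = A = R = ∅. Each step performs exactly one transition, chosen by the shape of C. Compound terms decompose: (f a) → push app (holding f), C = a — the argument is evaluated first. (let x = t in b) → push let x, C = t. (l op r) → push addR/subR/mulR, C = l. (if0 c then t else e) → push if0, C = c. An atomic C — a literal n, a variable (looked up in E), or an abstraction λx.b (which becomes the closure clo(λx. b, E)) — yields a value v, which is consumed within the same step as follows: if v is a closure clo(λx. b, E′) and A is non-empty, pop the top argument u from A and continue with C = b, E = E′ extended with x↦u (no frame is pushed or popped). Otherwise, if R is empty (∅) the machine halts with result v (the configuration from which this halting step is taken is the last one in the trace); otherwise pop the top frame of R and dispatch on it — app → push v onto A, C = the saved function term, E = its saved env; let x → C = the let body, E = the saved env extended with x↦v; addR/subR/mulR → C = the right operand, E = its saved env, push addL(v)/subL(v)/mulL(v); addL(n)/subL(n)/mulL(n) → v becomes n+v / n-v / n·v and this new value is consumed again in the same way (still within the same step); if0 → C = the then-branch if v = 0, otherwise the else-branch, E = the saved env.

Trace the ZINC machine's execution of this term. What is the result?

Answer: -1

Derivation:
t=0: <C=((λy. (((λw. ((λq. w) 5)) y) + -4)) 3), E=∅, A=∅, R=∅>
t=1: <C=3, E=∅, A=∅, R=[app]>
t=2: <C=(λy. (((λw. ((λq. w) 5)) y) + -4)), E=∅, A=[3], R=∅>
t=3: <C=(((λw. ((λq. w) 5)) y) + -4), E={y↦3}, A=∅, R=∅>
t=4: <C=((λw. ((λq. w) 5)) y), E={y↦3}, A=∅, R=[addR]>
t=5: <C=y, E={y↦3}, A=∅, R=[app :: addR]>
t=6: <C=(λw. ((λq. w) 5)), E={y↦3}, A=[3], R=[addR]>
t=7: <C=((λq. w) 5), E={w↦3, y↦3}, A=∅, R=[addR]>
t=8: <C=5, E={w↦3, y↦3}, A=∅, R=[app :: addR]>
t=9: <C=(λq. w), E={w↦3, y↦3}, A=[5], R=[addR]>
t=10: <C=w, E={q↦5, w↦3, y↦3}, A=∅, R=[addR]>
t=11: <C=-4, E={y↦3}, A=∅, R=[addL(3)]>
→ final value -1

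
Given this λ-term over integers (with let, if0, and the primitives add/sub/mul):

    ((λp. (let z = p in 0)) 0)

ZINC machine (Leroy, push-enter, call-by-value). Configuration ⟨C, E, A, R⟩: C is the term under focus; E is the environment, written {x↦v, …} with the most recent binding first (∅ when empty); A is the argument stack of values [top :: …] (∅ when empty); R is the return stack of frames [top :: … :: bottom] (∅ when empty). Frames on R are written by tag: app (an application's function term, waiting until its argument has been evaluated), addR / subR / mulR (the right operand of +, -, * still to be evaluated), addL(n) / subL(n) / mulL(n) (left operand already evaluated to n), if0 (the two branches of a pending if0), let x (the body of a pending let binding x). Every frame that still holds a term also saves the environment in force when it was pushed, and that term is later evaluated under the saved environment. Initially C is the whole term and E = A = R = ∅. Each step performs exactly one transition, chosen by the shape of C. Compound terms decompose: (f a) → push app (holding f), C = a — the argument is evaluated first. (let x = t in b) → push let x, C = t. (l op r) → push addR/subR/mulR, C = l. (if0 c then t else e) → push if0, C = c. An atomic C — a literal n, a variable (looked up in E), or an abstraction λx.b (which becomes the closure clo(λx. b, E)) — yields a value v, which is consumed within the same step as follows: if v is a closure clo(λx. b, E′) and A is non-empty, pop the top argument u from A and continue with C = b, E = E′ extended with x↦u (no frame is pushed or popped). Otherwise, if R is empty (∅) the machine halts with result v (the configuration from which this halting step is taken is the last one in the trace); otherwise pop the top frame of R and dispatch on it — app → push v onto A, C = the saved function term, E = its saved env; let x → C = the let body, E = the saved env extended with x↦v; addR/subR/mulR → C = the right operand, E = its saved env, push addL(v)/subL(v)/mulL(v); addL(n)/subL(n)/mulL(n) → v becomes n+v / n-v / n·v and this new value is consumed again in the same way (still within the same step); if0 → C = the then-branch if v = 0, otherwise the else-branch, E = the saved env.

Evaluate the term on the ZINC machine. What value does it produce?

[0] ⟨C=((λp. (let z = p in 0)) 0); E=∅; A=∅; R=∅⟩
[1] ⟨C=0; E=∅; A=∅; R=[app]⟩
[2] ⟨C=(λp. (let z = p in 0)); E=∅; A=[0]; R=∅⟩
[3] ⟨C=(let z = p in 0); E={p↦0}; A=∅; R=∅⟩
[4] ⟨C=p; E={p↦0}; A=∅; R=[let z]⟩
[5] ⟨C=0; E={z↦0, p↦0}; A=∅; R=∅⟩
→ final value 0

Answer: 0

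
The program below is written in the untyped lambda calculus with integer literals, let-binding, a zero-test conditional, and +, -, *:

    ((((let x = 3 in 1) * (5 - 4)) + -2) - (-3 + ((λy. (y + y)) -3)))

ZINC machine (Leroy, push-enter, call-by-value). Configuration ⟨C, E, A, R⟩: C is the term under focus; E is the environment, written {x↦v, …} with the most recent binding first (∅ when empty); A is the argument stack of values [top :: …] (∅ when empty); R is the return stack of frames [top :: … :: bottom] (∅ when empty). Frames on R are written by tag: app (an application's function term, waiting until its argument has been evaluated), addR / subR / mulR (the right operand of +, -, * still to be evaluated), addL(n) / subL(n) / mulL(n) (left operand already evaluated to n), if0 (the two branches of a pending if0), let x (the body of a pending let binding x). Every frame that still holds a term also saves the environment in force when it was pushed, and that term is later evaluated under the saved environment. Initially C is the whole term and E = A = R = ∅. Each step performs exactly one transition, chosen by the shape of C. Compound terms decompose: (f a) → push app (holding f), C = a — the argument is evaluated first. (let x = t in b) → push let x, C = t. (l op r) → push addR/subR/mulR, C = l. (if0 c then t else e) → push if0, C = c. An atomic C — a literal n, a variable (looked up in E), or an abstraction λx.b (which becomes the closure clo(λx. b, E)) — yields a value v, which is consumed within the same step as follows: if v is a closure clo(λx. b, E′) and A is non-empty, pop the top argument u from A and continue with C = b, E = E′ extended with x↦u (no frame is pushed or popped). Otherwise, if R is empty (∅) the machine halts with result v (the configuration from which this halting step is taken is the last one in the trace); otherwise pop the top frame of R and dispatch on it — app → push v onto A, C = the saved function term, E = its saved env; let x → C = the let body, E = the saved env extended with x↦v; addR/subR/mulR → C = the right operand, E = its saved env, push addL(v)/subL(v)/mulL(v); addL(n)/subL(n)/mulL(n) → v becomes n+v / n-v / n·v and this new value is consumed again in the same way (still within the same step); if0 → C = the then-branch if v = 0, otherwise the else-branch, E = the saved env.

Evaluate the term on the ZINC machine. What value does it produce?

0. [C=((((let x = 3 in 1) * (5 - 4)) + -2) - (-3 + ((λy. (y + y)) -3))) | E=∅ | A=∅ | R=∅]
1. [C=(((let x = 3 in 1) * (5 - 4)) + -2) | E=∅ | A=∅ | R=[subR]]
2. [C=((let x = 3 in 1) * (5 - 4)) | E=∅ | A=∅ | R=[addR :: subR]]
3. [C=(let x = 3 in 1) | E=∅ | A=∅ | R=[mulR :: addR :: subR]]
4. [C=3 | E=∅ | A=∅ | R=[let x :: mulR :: addR :: subR]]
5. [C=1 | E={x↦3} | A=∅ | R=[mulR :: addR :: subR]]
6. [C=(5 - 4) | E=∅ | A=∅ | R=[mulL(1) :: addR :: subR]]
7. [C=5 | E=∅ | A=∅ | R=[subR :: mulL(1) :: addR :: subR]]
8. [C=4 | E=∅ | A=∅ | R=[subL(5) :: mulL(1) :: addR :: subR]]
9. [C=-2 | E=∅ | A=∅ | R=[addL(1) :: subR]]
10. [C=(-3 + ((λy. (y + y)) -3)) | E=∅ | A=∅ | R=[subL(-1)]]
11. [C=-3 | E=∅ | A=∅ | R=[addR :: subL(-1)]]
12. [C=((λy. (y + y)) -3) | E=∅ | A=∅ | R=[addL(-3) :: subL(-1)]]
13. [C=-3 | E=∅ | A=∅ | R=[app :: addL(-3) :: subL(-1)]]
14. [C=(λy. (y + y)) | E=∅ | A=[-3] | R=[addL(-3) :: subL(-1)]]
15. [C=(y + y) | E={y↦-3} | A=∅ | R=[addL(-3) :: subL(-1)]]
16. [C=y | E={y↦-3} | A=∅ | R=[addR :: addL(-3) :: subL(-1)]]
17. [C=y | E={y↦-3} | A=∅ | R=[addL(-3) :: addL(-3) :: subL(-1)]]
→ final value 8

Answer: 8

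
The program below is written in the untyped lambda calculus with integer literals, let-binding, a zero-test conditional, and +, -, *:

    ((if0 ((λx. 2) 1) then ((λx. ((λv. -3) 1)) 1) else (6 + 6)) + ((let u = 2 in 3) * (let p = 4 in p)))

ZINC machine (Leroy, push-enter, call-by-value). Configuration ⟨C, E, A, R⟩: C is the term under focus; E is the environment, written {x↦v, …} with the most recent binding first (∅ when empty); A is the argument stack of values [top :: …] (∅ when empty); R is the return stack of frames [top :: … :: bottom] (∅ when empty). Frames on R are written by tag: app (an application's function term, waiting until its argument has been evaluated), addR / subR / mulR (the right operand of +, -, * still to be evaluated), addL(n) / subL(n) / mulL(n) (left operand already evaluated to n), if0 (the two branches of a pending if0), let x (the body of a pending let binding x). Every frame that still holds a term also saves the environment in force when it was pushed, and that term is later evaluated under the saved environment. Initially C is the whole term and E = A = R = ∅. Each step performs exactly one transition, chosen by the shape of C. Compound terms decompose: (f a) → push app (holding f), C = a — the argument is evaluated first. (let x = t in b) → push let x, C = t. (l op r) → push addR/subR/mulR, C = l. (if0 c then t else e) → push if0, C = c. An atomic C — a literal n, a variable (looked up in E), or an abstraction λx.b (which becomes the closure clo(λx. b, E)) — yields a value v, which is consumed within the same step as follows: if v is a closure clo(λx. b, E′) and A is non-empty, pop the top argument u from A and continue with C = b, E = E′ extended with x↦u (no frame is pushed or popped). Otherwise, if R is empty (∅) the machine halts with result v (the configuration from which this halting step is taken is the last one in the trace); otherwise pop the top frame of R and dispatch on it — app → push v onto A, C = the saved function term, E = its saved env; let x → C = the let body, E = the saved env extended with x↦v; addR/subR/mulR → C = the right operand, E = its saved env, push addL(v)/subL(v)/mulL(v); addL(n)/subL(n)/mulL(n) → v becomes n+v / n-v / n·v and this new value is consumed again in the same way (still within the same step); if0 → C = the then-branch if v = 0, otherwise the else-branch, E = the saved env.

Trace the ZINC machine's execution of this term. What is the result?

[0] ⟨C=((if0 ((λx. 2) 1) then ((λx. ((λv. -3) 1)) 1) else (6 + 6)) + ((let u = 2 in 3) * (let p = 4 in p))); E=∅; A=∅; R=∅⟩
[1] ⟨C=(if0 ((λx. 2) 1) then ((λx. ((λv. -3) 1)) 1) else (6 + 6)); E=∅; A=∅; R=[addR]⟩
[2] ⟨C=((λx. 2) 1); E=∅; A=∅; R=[if0 :: addR]⟩
[3] ⟨C=1; E=∅; A=∅; R=[app :: if0 :: addR]⟩
[4] ⟨C=(λx. 2); E=∅; A=[1]; R=[if0 :: addR]⟩
[5] ⟨C=2; E={x↦1}; A=∅; R=[if0 :: addR]⟩
[6] ⟨C=(6 + 6); E=∅; A=∅; R=[addR]⟩
[7] ⟨C=6; E=∅; A=∅; R=[addR :: addR]⟩
[8] ⟨C=6; E=∅; A=∅; R=[addL(6) :: addR]⟩
[9] ⟨C=((let u = 2 in 3) * (let p = 4 in p)); E=∅; A=∅; R=[addL(12)]⟩
[10] ⟨C=(let u = 2 in 3); E=∅; A=∅; R=[mulR :: addL(12)]⟩
[11] ⟨C=2; E=∅; A=∅; R=[let u :: mulR :: addL(12)]⟩
[12] ⟨C=3; E={u↦2}; A=∅; R=[mulR :: addL(12)]⟩
[13] ⟨C=(let p = 4 in p); E=∅; A=∅; R=[mulL(3) :: addL(12)]⟩
[14] ⟨C=4; E=∅; A=∅; R=[let p :: mulL(3) :: addL(12)]⟩
[15] ⟨C=p; E={p↦4}; A=∅; R=[mulL(3) :: addL(12)]⟩
→ final value 24

Answer: 24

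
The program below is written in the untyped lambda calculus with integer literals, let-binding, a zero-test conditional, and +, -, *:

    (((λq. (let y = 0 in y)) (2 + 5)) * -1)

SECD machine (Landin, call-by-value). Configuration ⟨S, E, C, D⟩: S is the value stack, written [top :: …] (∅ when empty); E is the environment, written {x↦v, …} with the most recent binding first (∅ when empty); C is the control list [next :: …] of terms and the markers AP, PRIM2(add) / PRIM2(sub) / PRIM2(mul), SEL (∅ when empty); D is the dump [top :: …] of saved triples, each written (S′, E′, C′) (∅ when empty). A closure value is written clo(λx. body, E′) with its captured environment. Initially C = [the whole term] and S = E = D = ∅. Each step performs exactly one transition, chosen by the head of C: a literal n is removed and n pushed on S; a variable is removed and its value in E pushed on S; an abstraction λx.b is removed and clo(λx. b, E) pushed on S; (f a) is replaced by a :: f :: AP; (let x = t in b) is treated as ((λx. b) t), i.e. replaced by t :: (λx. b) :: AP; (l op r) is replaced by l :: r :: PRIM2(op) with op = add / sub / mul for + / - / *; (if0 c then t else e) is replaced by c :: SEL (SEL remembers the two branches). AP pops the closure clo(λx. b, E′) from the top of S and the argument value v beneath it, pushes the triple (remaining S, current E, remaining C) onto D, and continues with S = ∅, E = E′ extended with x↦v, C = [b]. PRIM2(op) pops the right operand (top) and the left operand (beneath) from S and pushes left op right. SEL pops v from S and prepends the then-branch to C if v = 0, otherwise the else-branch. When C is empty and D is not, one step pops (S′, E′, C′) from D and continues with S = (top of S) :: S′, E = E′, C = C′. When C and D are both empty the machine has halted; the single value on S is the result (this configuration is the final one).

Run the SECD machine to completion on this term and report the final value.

[0] ⟨S=∅; E=∅; C=[(((λq. (let y = 0 in y)) (2 + 5)) * -1)]; D=∅⟩
[1] ⟨S=∅; E=∅; C=[((λq. (let y = 0 in y)) (2 + 5)) :: -1 :: PRIM2(mul)]; D=∅⟩
[2] ⟨S=∅; E=∅; C=[(2 + 5) :: (λq. (let y = 0 in y)) :: AP :: -1 :: PRIM2(mul)]; D=∅⟩
[3] ⟨S=∅; E=∅; C=[2 :: 5 :: PRIM2(add) :: (λq. (let y = 0 in y)) :: AP :: -1 :: PRIM2(mul)]; D=∅⟩
[4] ⟨S=[2]; E=∅; C=[5 :: PRIM2(add) :: (λq. (let y = 0 in y)) :: AP :: -1 :: PRIM2(mul)]; D=∅⟩
[5] ⟨S=[5 :: 2]; E=∅; C=[PRIM2(add) :: (λq. (let y = 0 in y)) :: AP :: -1 :: PRIM2(mul)]; D=∅⟩
[6] ⟨S=[7]; E=∅; C=[(λq. (let y = 0 in y)) :: AP :: -1 :: PRIM2(mul)]; D=∅⟩
[7] ⟨S=[clo(λq. (let y = 0 in y), ∅) :: 7]; E=∅; C=[AP :: -1 :: PRIM2(mul)]; D=∅⟩
[8] ⟨S=∅; E={q↦7}; C=[(let y = 0 in y)]; D=[(∅, ∅, [-1 :: PRIM2(mul)])]⟩
[9] ⟨S=∅; E={q↦7}; C=[0 :: (λy. y) :: AP]; D=[(∅, ∅, [-1 :: PRIM2(mul)])]⟩
[10] ⟨S=[0]; E={q↦7}; C=[(λy. y) :: AP]; D=[(∅, ∅, [-1 :: PRIM2(mul)])]⟩
[11] ⟨S=[clo(λy. y, {q↦7}) :: 0]; E={q↦7}; C=[AP]; D=[(∅, ∅, [-1 :: PRIM2(mul)])]⟩
[12] ⟨S=∅; E={y↦0, q↦7}; C=[y]; D=[(∅, {q↦7}, ∅) :: (∅, ∅, [-1 :: PRIM2(mul)])]⟩
[13] ⟨S=[0]; E={y↦0, q↦7}; C=∅; D=[(∅, {q↦7}, ∅) :: (∅, ∅, [-1 :: PRIM2(mul)])]⟩
[14] ⟨S=[0]; E={q↦7}; C=∅; D=[(∅, ∅, [-1 :: PRIM2(mul)])]⟩
[15] ⟨S=[0]; E=∅; C=[-1 :: PRIM2(mul)]; D=∅⟩
[16] ⟨S=[-1 :: 0]; E=∅; C=[PRIM2(mul)]; D=∅⟩
[17] ⟨S=[0]; E=∅; C=∅; D=∅⟩
→ final value 0

Answer: 0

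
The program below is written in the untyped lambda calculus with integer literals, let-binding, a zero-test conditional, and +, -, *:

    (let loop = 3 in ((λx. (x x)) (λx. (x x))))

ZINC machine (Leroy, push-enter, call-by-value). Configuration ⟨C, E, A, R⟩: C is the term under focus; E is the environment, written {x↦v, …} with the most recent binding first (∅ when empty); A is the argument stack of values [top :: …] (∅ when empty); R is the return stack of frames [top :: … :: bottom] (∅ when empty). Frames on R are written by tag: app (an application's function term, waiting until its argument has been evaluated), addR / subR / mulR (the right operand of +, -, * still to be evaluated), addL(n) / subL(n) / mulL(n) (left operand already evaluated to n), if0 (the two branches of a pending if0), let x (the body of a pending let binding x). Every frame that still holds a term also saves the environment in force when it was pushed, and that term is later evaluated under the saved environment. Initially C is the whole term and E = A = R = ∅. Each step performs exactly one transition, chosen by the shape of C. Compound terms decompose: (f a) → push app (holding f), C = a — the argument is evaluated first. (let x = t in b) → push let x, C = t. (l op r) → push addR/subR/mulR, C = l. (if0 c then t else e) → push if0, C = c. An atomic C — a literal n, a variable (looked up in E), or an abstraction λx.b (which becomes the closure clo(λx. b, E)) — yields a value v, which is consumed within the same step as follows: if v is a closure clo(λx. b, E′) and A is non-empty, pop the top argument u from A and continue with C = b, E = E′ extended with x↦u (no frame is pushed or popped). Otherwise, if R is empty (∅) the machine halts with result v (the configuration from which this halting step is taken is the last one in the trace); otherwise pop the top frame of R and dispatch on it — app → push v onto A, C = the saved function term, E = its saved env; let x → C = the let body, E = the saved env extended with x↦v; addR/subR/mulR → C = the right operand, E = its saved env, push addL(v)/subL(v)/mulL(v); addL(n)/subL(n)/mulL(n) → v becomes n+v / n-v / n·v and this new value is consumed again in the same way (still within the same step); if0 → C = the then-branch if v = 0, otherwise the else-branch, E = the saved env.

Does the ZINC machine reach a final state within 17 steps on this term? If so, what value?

Answer: DIVERGES (no final state within 17 steps)

Execution trace:
[0] [C=(let loop = 3 in ((λx. (x x)) (λx. (x x)))) | E=∅ | A=∅ | R=∅]
[1] [C=3 | E=∅ | A=∅ | R=[let loop]]
[2] [C=((λx. (x x)) (λx. (x x))) | E={loop↦3} | A=∅ | R=∅]
[3] [C=(λx. (x x)) | E={loop↦3} | A=∅ | R=[app]]
[4] [C=(λx. (x x)) | E={loop↦3} | A=[clo(λx. (x x), {loop↦3})] | R=∅]
[5] [C=(x x) | E={x↦clo(λx. (x x), {loop↦3}), loop↦3} | A=∅ | R=∅]
[6] [C=x | E={x↦clo(λx. (x x), {loop↦3}), loop↦3} | A=∅ | R=[app]]
[7] [C=x | E={x↦clo(λx. (x x), {loop↦3}), loop↦3} | A=[clo(λx. (x x), {loop↦3})] | R=∅]
… configuration repeats with period 3 (steps 5–7 recur indefinitely) …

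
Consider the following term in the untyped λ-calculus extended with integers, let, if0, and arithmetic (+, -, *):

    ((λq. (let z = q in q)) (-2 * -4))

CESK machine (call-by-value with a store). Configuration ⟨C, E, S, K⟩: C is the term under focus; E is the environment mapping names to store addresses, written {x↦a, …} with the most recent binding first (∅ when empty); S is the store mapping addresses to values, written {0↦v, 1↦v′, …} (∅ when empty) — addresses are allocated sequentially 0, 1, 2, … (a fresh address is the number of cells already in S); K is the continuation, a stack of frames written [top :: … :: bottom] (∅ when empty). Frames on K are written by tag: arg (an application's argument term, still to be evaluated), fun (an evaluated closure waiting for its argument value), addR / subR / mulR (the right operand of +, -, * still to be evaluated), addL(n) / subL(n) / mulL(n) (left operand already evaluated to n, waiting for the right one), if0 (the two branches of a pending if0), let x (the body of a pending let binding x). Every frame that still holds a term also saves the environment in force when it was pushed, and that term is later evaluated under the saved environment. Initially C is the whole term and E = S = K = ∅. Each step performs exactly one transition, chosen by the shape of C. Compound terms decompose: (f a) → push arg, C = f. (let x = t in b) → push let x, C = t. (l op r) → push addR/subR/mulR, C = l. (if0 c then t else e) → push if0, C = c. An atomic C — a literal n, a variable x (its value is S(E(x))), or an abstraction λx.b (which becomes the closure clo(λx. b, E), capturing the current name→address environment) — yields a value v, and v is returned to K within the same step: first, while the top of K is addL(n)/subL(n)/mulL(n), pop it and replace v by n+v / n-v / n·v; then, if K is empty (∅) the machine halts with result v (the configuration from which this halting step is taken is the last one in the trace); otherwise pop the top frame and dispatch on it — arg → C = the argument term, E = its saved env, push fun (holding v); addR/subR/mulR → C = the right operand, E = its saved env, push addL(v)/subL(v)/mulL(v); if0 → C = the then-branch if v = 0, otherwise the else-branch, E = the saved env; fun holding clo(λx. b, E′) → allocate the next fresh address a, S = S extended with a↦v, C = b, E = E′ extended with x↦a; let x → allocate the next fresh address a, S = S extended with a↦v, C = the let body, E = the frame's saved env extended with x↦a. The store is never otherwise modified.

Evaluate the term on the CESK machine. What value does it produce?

Answer: 8

Machine steps:
t=0: <C=((λq. (let z = q in q)) (-2 * -4)), E=∅, S=∅, K=∅>
t=1: <C=(λq. (let z = q in q)), E=∅, S=∅, K=[arg]>
t=2: <C=(-2 * -4), E=∅, S=∅, K=[fun]>
t=3: <C=-2, E=∅, S=∅, K=[mulR :: fun]>
t=4: <C=-4, E=∅, S=∅, K=[mulL(-2) :: fun]>
t=5: <C=(let z = q in q), E={q↦0}, S={0↦8}, K=∅>
t=6: <C=q, E={q↦0}, S={0↦8}, K=[let z]>
t=7: <C=q, E={z↦1, q↦0}, S={0↦8, 1↦8}, K=∅>
→ final value 8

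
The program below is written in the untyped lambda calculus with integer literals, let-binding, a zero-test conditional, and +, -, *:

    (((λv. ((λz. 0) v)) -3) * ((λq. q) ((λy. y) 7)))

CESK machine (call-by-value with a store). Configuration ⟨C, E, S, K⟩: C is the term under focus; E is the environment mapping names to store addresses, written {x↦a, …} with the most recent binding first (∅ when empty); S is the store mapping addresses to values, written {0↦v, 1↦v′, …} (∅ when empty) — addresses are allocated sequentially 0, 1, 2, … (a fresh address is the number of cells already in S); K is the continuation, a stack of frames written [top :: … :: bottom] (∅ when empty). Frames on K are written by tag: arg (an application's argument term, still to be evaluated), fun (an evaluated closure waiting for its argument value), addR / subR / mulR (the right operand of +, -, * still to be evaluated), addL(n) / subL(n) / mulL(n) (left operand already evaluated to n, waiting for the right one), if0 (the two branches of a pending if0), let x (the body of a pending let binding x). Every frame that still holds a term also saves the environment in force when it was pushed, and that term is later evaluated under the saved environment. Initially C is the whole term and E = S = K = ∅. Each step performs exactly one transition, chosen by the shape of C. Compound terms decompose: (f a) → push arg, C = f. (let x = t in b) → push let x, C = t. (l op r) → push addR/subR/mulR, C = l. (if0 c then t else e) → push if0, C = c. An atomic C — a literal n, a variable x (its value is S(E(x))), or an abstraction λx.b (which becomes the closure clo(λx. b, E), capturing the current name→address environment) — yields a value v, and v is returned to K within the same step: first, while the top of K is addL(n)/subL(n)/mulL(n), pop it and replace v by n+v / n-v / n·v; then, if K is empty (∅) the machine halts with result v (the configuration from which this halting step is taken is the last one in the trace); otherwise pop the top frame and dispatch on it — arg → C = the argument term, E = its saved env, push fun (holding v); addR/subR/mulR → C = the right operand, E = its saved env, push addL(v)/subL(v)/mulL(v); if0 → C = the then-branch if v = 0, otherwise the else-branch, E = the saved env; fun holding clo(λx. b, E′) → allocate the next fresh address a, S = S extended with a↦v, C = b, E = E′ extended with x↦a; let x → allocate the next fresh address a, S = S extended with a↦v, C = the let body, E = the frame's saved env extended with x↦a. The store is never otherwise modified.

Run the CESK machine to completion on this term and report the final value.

Answer: 0

Execution trace:
0. <C=(((λv. ((λz. 0) v)) -3) * ((λq. q) ((λy. y) 7))), E=∅, S=∅, K=∅>
1. <C=((λv. ((λz. 0) v)) -3), E=∅, S=∅, K=[mulR]>
2. <C=(λv. ((λz. 0) v)), E=∅, S=∅, K=[arg :: mulR]>
3. <C=-3, E=∅, S=∅, K=[fun :: mulR]>
4. <C=((λz. 0) v), E={v↦0}, S={0↦-3}, K=[mulR]>
5. <C=(λz. 0), E={v↦0}, S={0↦-3}, K=[arg :: mulR]>
6. <C=v, E={v↦0}, S={0↦-3}, K=[fun :: mulR]>
7. <C=0, E={z↦1, v↦0}, S={0↦-3, 1↦-3}, K=[mulR]>
8. <C=((λq. q) ((λy. y) 7)), E=∅, S={0↦-3, 1↦-3}, K=[mulL(0)]>
9. <C=(λq. q), E=∅, S={0↦-3, 1↦-3}, K=[arg :: mulL(0)]>
10. <C=((λy. y) 7), E=∅, S={0↦-3, 1↦-3}, K=[fun :: mulL(0)]>
11. <C=(λy. y), E=∅, S={0↦-3, 1↦-3}, K=[arg :: fun :: mulL(0)]>
12. <C=7, E=∅, S={0↦-3, 1↦-3}, K=[fun :: fun :: mulL(0)]>
13. <C=y, E={y↦2}, S={0↦-3, 1↦-3, 2↦7}, K=[fun :: mulL(0)]>
14. <C=q, E={q↦3}, S={0↦-3, 1↦-3, 2↦7, 3↦7}, K=[mulL(0)]>
→ final value 0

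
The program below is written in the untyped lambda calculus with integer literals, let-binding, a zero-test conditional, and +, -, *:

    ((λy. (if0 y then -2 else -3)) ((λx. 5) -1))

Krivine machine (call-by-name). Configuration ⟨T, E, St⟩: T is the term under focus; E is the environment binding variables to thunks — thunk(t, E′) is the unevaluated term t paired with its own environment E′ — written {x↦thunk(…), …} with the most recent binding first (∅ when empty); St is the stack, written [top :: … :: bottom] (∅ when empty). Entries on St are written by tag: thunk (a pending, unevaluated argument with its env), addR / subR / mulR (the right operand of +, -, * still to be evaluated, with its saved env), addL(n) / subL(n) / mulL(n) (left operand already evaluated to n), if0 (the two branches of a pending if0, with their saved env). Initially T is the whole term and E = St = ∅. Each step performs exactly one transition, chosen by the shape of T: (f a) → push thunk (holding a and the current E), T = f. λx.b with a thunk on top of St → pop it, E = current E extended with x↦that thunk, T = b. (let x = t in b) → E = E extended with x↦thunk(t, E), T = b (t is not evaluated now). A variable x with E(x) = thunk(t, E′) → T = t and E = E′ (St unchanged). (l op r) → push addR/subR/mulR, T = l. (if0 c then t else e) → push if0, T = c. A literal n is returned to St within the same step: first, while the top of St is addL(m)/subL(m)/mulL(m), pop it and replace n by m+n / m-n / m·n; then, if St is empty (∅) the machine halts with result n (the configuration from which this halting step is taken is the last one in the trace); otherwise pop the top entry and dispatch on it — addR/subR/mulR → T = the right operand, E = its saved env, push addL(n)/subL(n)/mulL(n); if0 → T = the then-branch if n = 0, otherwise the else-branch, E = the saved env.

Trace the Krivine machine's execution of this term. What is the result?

0. <T=((λy. (if0 y then -2 else -3)) ((λx. 5) -1)), E=∅, St=∅>
1. <T=(λy. (if0 y then -2 else -3)), E=∅, St=[thunk]>
2. <T=(if0 y then -2 else -3), E={y↦thunk(((λx. 5) -1), ∅)}, St=∅>
3. <T=y, E={y↦thunk(((λx. 5) -1), ∅)}, St=[if0]>
4. <T=((λx. 5) -1), E=∅, St=[if0]>
5. <T=(λx. 5), E=∅, St=[thunk :: if0]>
6. <T=5, E={x↦thunk(-1, ∅)}, St=[if0]>
7. <T=-3, E={y↦thunk(((λx. 5) -1), ∅)}, St=∅>
→ final value -3

Answer: -3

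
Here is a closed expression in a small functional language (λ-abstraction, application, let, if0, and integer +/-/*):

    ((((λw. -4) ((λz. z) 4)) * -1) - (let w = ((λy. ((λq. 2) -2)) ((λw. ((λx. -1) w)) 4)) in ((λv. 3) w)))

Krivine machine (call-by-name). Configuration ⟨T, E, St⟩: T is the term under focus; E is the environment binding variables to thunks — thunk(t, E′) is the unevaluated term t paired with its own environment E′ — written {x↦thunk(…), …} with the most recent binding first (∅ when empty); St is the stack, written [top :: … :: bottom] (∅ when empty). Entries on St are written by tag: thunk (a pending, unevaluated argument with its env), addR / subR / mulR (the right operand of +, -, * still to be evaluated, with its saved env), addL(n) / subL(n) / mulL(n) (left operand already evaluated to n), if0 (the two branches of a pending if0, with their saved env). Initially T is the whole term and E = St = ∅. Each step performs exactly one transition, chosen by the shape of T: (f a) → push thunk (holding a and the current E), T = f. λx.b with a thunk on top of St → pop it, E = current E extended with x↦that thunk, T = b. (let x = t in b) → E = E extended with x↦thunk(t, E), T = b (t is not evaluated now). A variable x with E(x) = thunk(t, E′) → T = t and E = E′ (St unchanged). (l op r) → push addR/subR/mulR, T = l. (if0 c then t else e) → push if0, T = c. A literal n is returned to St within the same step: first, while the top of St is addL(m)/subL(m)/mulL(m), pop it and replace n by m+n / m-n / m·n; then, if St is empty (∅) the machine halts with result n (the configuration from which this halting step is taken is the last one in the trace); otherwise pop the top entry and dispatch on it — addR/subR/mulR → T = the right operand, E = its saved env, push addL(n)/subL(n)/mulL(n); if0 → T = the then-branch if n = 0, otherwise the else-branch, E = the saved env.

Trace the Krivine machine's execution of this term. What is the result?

[0] <T=((((λw. -4) ((λz. z) 4)) * -1) - (let w = ((λy. ((λq. 2) -2)) ((λw. ((λx. -1) w)) 4)) in ((λv. 3) w))), E=∅, St=∅>
[1] <T=(((λw. -4) ((λz. z) 4)) * -1), E=∅, St=[subR]>
[2] <T=((λw. -4) ((λz. z) 4)), E=∅, St=[mulR :: subR]>
[3] <T=(λw. -4), E=∅, St=[thunk :: mulR :: subR]>
[4] <T=-4, E={w↦thunk(((λz. z) 4), ∅)}, St=[mulR :: subR]>
[5] <T=-1, E=∅, St=[mulL(-4) :: subR]>
[6] <T=(let w = ((λy. ((λq. 2) -2)) ((λw. ((λx. -1) w)) 4)) in ((λv. 3) w)), E=∅, St=[subL(4)]>
[7] <T=((λv. 3) w), E={w↦thunk(((λy. ((λq. 2) -2)) ((λw. ((λx. -1) w)) 4)), ∅)}, St=[subL(4)]>
[8] <T=(λv. 3), E={w↦thunk(((λy. ((λq. 2) -2)) ((λw. ((λx. -1) w)) 4)), ∅)}, St=[thunk :: subL(4)]>
[9] <T=3, E={v↦thunk(w, {w↦thunk(((λy. ((λq. 2) -2)) ((λw. ((λx. -1) w)) 4)), ∅)}), w↦thunk(((λy. ((λq. 2) -2)) ((λw. ((λx. -1) w)) 4)), ∅)}, St=[subL(4)]>
→ final value 1

Answer: 1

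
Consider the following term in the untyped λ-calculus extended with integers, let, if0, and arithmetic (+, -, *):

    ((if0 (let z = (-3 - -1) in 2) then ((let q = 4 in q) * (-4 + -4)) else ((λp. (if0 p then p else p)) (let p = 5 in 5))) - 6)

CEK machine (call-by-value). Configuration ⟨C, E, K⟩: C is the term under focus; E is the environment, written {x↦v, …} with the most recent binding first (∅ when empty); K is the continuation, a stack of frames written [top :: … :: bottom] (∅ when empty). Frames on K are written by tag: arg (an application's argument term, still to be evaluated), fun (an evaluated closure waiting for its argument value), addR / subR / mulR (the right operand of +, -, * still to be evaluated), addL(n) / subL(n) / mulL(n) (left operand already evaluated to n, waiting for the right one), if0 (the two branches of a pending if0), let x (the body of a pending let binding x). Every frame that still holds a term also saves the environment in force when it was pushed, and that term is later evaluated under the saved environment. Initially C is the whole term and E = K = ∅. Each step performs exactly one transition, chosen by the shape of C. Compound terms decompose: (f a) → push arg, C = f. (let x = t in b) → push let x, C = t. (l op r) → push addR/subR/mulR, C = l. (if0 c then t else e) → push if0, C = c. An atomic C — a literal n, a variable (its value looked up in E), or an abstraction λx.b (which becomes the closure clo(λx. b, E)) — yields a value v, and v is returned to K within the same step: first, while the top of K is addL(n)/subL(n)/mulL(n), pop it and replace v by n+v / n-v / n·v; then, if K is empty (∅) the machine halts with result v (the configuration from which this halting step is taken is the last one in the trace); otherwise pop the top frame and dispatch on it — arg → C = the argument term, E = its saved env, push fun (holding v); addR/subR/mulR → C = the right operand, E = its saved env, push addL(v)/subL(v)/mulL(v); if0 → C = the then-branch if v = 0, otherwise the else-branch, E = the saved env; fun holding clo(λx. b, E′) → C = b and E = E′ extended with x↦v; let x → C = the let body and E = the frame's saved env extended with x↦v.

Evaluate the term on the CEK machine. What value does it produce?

Answer: -1

Execution trace:
t=0: <C=((if0 (let z = (-3 - -1) in 2) then ((let q = 4 in q) * (-4 + -4)) else ((λp. (if0 p then p else p)) (let p = 5 in 5))) - 6), E=∅, K=∅>
t=1: <C=(if0 (let z = (-3 - -1) in 2) then ((let q = 4 in q) * (-4 + -4)) else ((λp. (if0 p then p else p)) (let p = 5 in 5))), E=∅, K=[subR]>
t=2: <C=(let z = (-3 - -1) in 2), E=∅, K=[if0 :: subR]>
t=3: <C=(-3 - -1), E=∅, K=[let z :: if0 :: subR]>
t=4: <C=-3, E=∅, K=[subR :: let z :: if0 :: subR]>
t=5: <C=-1, E=∅, K=[subL(-3) :: let z :: if0 :: subR]>
t=6: <C=2, E={z↦-2}, K=[if0 :: subR]>
t=7: <C=((λp. (if0 p then p else p)) (let p = 5 in 5)), E=∅, K=[subR]>
t=8: <C=(λp. (if0 p then p else p)), E=∅, K=[arg :: subR]>
t=9: <C=(let p = 5 in 5), E=∅, K=[fun :: subR]>
t=10: <C=5, E=∅, K=[let p :: fun :: subR]>
t=11: <C=5, E={p↦5}, K=[fun :: subR]>
t=12: <C=(if0 p then p else p), E={p↦5}, K=[subR]>
t=13: <C=p, E={p↦5}, K=[if0 :: subR]>
t=14: <C=p, E={p↦5}, K=[subR]>
t=15: <C=6, E=∅, K=[subL(5)]>
→ final value -1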